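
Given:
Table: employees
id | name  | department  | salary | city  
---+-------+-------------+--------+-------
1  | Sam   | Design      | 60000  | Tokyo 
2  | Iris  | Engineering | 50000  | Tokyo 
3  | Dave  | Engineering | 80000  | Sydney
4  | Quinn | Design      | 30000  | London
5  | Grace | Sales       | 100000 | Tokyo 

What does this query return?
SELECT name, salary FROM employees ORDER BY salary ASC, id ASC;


Sorting by salary ASC, then id ASC for ties

5 rows:
Quinn, 30000
Iris, 50000
Sam, 60000
Dave, 80000
Grace, 100000


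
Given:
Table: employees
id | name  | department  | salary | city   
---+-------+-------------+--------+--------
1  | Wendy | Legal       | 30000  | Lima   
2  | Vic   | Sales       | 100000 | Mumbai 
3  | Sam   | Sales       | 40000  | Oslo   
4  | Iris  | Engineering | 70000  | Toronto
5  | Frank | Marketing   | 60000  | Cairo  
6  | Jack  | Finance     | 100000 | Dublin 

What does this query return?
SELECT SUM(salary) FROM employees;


SUM(salary) = 30000 + 100000 + 40000 + 70000 + 60000 + 100000 = 400000

400000


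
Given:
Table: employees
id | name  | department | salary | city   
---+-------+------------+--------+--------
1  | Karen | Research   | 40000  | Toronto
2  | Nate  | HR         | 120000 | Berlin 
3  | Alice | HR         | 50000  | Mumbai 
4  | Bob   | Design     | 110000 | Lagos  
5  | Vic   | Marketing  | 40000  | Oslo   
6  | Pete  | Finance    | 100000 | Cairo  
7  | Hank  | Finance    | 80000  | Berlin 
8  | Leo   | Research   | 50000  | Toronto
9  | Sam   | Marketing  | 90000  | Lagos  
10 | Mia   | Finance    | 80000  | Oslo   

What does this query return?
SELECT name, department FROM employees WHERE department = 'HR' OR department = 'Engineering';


Filtering: department = 'HR' OR 'Engineering'
Matching: 2 rows

2 rows:
Nate, HR
Alice, HR


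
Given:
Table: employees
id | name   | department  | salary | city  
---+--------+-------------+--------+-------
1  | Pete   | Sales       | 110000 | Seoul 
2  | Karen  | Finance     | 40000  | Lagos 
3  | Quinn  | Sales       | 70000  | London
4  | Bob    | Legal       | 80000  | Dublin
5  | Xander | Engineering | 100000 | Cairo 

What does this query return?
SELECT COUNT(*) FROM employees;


COUNT(*) counts all rows

5


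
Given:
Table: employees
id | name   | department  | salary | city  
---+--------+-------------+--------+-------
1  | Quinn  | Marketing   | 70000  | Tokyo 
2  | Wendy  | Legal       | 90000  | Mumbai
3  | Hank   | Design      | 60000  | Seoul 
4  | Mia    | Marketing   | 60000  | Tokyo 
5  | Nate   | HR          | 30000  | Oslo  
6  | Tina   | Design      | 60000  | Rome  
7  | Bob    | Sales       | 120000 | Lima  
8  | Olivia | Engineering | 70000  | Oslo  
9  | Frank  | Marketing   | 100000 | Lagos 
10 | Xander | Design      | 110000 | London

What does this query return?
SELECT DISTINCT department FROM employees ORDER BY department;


All 'department' values (row order): Marketing, Legal, Design, Marketing, HR, Design, Sales, Engineering, Marketing, Design
Removing duplicates leaves 6 unique value(s).

6 values:
Design
Engineering
HR
Legal
Marketing
Sales


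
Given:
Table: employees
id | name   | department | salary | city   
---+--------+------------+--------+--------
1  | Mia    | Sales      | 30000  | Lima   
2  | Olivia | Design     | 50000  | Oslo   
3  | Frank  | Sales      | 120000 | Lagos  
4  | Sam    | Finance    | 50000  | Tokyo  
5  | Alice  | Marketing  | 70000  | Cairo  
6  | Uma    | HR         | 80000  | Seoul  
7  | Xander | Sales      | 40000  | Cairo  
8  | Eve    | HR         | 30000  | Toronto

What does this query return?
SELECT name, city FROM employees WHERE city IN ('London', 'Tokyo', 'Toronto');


Filtering: city IN ('London', 'Tokyo', 'Toronto')
Matching: 2 rows

2 rows:
Sam, Tokyo
Eve, Toronto


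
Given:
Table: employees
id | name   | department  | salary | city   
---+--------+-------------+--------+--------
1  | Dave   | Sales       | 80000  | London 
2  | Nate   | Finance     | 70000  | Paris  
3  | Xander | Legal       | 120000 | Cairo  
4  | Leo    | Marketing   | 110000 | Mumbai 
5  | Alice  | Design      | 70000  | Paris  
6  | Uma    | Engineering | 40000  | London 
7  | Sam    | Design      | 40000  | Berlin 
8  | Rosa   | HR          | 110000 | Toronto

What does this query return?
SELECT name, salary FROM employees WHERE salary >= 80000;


Filtering: salary >= 80000
Matching: 4 rows

4 rows:
Dave, 80000
Xander, 120000
Leo, 110000
Rosa, 110000


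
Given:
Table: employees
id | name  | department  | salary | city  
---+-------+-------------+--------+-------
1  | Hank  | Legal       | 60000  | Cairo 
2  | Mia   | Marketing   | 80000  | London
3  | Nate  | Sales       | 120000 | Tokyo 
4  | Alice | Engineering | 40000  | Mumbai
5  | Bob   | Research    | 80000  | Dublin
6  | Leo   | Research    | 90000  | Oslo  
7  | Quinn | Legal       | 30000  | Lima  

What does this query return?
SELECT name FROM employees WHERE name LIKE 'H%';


LIKE 'H%' matches names starting with 'H'
Matching: 1

1 rows:
Hank


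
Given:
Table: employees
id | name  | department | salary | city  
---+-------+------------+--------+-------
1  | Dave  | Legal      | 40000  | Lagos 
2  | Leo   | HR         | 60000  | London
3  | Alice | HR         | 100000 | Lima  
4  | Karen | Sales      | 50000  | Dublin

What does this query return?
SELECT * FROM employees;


SELECT * returns all 4 rows with all columns

4 rows:
1, Dave, Legal, 40000, Lagos
2, Leo, HR, 60000, London
3, Alice, HR, 100000, Lima
4, Karen, Sales, 50000, Dublin


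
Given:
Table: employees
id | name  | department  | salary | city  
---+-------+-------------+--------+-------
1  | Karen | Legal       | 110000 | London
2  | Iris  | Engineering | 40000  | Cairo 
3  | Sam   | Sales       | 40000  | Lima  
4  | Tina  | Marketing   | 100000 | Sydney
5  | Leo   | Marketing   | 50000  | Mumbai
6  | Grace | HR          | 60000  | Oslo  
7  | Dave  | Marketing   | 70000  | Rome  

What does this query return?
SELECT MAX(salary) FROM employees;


Salaries: 110000, 40000, 40000, 100000, 50000, 60000, 70000
MAX = 110000

110000


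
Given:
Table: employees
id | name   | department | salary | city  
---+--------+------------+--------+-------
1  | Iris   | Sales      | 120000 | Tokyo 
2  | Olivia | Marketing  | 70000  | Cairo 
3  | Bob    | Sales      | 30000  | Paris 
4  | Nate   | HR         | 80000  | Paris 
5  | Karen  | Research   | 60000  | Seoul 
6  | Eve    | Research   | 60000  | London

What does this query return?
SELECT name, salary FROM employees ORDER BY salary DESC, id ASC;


Sorting by salary DESC, then id ASC for ties

6 rows:
Iris, 120000
Nate, 80000
Olivia, 70000
Karen, 60000
Eve, 60000
Bob, 30000


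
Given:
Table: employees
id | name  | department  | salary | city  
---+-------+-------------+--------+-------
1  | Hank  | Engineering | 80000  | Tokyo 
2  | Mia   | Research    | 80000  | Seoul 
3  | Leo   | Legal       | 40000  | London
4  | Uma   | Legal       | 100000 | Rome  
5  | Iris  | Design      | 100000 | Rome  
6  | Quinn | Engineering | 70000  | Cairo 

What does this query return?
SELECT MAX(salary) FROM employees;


Salaries: 80000, 80000, 40000, 100000, 100000, 70000
MAX = 100000

100000


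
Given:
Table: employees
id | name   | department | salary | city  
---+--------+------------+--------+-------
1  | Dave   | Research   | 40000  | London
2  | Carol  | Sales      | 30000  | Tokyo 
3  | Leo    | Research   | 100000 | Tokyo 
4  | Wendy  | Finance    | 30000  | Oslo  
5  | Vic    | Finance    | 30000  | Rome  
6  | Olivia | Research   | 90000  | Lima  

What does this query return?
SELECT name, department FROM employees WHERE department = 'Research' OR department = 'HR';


Filtering: department = 'Research' OR 'HR'
Matching: 3 rows

3 rows:
Dave, Research
Leo, Research
Olivia, Research


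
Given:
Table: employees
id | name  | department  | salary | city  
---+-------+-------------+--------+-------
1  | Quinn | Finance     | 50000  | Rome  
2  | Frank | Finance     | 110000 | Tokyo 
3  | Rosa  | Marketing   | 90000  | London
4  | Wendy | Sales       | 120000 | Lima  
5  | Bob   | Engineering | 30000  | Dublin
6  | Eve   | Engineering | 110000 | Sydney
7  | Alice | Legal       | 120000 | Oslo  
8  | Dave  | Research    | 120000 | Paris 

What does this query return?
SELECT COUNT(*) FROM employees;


COUNT(*) counts all rows

8


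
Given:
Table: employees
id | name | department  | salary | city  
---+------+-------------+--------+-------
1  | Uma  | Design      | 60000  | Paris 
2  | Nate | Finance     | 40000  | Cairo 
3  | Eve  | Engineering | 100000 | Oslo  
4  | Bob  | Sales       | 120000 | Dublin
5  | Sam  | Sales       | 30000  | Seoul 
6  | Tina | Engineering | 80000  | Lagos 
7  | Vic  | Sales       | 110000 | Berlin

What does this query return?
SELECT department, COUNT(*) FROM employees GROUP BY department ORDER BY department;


Assigning each row to its department group:
  Uma -> Design
  Nate -> Finance
  Eve -> Engineering
  Bob -> Sales
  Sam -> Sales
  Tina -> Engineering
  Vic -> Sales


4 groups:
Design, 1
Engineering, 2
Finance, 1
Sales, 3


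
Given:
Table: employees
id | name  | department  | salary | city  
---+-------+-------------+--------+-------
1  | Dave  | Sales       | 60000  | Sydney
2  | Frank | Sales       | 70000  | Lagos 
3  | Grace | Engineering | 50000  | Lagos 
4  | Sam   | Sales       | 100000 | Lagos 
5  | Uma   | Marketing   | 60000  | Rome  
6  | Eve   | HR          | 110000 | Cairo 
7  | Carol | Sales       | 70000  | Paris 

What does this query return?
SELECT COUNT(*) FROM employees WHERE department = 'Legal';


Counting rows where department = 'Legal'


0


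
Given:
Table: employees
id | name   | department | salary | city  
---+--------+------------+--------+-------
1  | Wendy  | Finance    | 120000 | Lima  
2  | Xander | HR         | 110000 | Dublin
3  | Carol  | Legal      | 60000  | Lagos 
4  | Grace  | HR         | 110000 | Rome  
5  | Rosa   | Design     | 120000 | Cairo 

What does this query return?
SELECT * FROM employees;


SELECT * returns all 5 rows with all columns

5 rows:
1, Wendy, Finance, 120000, Lima
2, Xander, HR, 110000, Dublin
3, Carol, Legal, 60000, Lagos
4, Grace, HR, 110000, Rome
5, Rosa, Design, 120000, Cairo


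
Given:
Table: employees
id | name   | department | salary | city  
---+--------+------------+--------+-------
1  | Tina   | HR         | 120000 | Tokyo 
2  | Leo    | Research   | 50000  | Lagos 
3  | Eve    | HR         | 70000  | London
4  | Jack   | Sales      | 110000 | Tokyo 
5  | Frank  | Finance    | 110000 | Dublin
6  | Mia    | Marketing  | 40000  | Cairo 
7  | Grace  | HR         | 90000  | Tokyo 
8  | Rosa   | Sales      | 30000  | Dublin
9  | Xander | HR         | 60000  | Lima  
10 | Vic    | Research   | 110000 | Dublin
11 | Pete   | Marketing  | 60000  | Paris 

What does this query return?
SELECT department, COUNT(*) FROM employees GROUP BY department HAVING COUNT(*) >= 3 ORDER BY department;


Groups with count >= 3:
  HR: 4 -> PASS
  Finance: 1 -> filtered out
  Marketing: 2 -> filtered out
  Research: 2 -> filtered out
  Sales: 2 -> filtered out


1 groups:
HR, 4


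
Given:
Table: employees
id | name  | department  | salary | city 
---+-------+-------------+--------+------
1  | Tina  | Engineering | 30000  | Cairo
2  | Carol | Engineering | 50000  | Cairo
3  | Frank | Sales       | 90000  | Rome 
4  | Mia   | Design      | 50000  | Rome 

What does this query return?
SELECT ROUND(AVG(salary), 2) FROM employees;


SUM(salary) = 220000
COUNT = 4
ROUND(AVG, 2) = ROUND(220000 / 4, 2) = 55000.0

55000.0


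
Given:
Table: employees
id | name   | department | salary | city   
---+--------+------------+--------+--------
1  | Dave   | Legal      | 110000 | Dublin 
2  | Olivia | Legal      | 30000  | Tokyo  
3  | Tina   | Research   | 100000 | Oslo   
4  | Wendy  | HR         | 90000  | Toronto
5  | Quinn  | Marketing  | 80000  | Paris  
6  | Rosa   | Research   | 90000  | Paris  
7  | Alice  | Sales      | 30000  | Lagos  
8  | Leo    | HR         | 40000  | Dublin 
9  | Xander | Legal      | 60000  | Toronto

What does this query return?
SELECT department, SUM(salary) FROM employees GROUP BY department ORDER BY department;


Summing salary within each department:
  HR: 90000 + 40000 = 130000
  Legal: 110000 + 30000 + 60000 = 200000
  Marketing: 80000 = 80000
  Research: 100000 + 90000 = 190000
  Sales: 30000 = 30000


5 groups:
HR, 130000
Legal, 200000
Marketing, 80000
Research, 190000
Sales, 30000


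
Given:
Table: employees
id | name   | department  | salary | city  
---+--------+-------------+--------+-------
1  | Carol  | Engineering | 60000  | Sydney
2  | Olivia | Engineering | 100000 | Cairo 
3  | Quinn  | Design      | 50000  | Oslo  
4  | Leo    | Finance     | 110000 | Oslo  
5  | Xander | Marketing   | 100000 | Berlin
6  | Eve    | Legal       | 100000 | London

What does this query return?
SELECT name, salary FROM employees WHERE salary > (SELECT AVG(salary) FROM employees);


Subquery: AVG(salary) = 86666.67
Filtering: salary > 86666.67
  Olivia (100000) -> MATCH
  Leo (110000) -> MATCH
  Xander (100000) -> MATCH
  Eve (100000) -> MATCH


4 rows:
Olivia, 100000
Leo, 110000
Xander, 100000
Eve, 100000


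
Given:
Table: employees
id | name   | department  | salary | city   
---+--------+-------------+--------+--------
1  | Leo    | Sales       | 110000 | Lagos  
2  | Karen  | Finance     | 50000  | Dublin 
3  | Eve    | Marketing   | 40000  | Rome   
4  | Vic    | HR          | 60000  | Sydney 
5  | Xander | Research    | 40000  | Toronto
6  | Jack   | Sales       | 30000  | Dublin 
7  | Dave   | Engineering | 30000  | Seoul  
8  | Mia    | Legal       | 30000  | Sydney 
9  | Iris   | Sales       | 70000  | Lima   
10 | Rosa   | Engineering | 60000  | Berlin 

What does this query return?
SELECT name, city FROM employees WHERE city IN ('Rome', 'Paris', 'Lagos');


Filtering: city IN ('Rome', 'Paris', 'Lagos')
Matching: 2 rows

2 rows:
Leo, Lagos
Eve, Rome


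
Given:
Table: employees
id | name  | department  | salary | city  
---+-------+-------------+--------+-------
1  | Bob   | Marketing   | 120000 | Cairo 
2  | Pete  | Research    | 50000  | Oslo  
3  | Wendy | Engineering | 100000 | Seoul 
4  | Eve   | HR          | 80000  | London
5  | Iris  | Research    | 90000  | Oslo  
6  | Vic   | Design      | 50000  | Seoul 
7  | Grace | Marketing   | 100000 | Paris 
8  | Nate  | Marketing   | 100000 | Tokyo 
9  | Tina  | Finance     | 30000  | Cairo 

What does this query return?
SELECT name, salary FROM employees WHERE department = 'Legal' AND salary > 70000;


Filtering: department = 'Legal' AND salary > 70000
Matching: 0 rows

Empty result set (0 rows)


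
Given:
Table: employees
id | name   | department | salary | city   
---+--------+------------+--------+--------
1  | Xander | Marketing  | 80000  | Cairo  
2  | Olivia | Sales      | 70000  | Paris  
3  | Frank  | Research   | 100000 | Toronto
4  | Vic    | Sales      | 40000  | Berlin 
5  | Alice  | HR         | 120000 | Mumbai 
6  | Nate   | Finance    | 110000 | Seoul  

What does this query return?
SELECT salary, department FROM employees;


Projecting columns: salary, department

6 rows:
80000, Marketing
70000, Sales
100000, Research
40000, Sales
120000, HR
110000, Finance


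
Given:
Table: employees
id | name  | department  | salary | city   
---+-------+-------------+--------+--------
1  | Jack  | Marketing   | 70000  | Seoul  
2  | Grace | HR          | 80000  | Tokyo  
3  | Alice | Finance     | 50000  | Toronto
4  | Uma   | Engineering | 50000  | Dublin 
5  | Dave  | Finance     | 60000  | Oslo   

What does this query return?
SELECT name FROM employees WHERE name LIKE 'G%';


LIKE 'G%' matches names starting with 'G'
Matching: 1

1 rows:
Grace


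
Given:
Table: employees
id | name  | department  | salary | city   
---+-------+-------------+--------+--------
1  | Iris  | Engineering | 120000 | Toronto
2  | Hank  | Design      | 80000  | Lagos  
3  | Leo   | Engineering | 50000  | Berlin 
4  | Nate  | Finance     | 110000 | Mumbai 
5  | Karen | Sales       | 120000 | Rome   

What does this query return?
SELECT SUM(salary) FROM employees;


SUM(salary) = 120000 + 80000 + 50000 + 110000 + 120000 = 480000

480000


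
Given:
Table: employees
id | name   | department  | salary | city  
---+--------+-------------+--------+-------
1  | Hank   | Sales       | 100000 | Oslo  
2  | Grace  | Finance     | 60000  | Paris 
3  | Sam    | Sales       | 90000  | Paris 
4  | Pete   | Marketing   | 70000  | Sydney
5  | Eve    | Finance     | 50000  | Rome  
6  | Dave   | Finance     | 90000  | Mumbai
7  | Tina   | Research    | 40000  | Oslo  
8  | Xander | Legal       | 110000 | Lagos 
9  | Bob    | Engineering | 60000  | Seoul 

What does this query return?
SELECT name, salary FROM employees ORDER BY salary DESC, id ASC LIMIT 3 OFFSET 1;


Sort by salary DESC (id ASC tiebreak), then skip 1 and take 3
Rows 2 through 4

3 rows:
Hank, 100000
Sam, 90000
Dave, 90000


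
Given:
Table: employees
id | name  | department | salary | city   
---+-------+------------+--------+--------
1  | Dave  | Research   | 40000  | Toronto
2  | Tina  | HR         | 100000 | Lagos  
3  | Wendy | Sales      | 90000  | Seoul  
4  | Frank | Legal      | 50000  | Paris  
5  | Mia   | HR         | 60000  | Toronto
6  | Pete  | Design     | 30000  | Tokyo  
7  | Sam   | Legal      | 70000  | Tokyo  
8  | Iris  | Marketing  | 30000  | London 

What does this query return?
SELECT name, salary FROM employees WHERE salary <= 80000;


Filtering: salary <= 80000
Matching: 6 rows

6 rows:
Dave, 40000
Frank, 50000
Mia, 60000
Pete, 30000
Sam, 70000
Iris, 30000


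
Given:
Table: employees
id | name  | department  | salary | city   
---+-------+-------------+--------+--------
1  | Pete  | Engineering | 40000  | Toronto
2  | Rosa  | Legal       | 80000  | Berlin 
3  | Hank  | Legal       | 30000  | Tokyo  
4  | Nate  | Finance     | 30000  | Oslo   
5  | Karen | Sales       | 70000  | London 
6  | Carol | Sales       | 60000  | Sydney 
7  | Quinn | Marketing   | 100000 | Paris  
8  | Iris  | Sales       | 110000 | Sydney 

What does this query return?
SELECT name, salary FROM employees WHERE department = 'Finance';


Filtering: department = 'Finance'
Matching rows: 1

1 rows:
Nate, 30000


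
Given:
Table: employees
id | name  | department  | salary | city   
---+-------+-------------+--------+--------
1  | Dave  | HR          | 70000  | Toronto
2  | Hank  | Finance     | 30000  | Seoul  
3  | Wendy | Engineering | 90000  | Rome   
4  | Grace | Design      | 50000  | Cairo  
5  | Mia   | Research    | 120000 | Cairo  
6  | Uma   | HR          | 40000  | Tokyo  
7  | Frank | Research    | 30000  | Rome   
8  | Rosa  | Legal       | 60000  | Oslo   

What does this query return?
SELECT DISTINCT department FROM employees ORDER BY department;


All 'department' values (row order): HR, Finance, Engineering, Design, Research, HR, Research, Legal
Removing duplicates leaves 6 unique value(s).

6 values:
Design
Engineering
Finance
HR
Legal
Research


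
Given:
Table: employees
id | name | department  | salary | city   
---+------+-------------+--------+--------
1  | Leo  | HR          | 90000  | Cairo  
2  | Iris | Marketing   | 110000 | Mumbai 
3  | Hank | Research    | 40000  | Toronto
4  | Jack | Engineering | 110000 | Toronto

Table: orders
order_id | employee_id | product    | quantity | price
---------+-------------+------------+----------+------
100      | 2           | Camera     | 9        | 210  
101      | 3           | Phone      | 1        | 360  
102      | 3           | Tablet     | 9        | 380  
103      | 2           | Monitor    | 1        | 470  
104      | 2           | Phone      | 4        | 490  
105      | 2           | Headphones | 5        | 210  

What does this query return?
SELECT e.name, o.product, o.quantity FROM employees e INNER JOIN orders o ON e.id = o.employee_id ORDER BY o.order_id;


Joining employees.id = orders.employee_id:
  employee Iris (id=2) -> order Camera
  employee Hank (id=3) -> order Phone
  employee Hank (id=3) -> order Tablet
  employee Iris (id=2) -> order Monitor
  employee Iris (id=2) -> order Phone
  employee Iris (id=2) -> order Headphones


6 rows:
Iris, Camera, 9
Hank, Phone, 1
Hank, Tablet, 9
Iris, Monitor, 1
Iris, Phone, 4
Iris, Headphones, 5


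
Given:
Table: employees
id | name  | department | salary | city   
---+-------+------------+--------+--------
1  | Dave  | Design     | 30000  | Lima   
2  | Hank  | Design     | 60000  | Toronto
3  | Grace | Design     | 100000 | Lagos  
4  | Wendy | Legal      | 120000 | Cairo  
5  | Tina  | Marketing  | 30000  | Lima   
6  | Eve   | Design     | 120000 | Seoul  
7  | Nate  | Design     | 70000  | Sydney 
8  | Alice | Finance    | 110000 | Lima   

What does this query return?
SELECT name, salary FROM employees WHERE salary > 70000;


Filtering: salary > 70000
Matching: 4 rows

4 rows:
Grace, 100000
Wendy, 120000
Eve, 120000
Alice, 110000


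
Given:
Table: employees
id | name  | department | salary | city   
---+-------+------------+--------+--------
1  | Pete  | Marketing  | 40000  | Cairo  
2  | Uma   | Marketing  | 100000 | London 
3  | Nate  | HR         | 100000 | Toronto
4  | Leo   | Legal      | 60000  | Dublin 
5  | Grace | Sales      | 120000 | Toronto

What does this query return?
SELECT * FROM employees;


SELECT * returns all 5 rows with all columns

5 rows:
1, Pete, Marketing, 40000, Cairo
2, Uma, Marketing, 100000, London
3, Nate, HR, 100000, Toronto
4, Leo, Legal, 60000, Dublin
5, Grace, Sales, 120000, Toronto


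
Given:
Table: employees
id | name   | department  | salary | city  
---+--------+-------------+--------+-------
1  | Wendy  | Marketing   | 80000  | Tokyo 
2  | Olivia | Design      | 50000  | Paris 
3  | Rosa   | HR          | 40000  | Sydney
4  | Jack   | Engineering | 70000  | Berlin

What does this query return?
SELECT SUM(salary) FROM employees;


SUM(salary) = 80000 + 50000 + 40000 + 70000 = 240000

240000


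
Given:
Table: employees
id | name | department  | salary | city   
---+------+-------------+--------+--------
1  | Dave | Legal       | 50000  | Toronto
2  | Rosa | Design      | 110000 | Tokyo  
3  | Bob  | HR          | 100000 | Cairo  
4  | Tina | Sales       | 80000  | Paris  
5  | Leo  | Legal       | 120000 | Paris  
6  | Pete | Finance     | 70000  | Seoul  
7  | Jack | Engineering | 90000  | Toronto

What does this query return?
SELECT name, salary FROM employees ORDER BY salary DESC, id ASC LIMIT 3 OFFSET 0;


Sort by salary DESC (id ASC tiebreak), then skip 0 and take 3
Rows 1 through 3

3 rows:
Leo, 120000
Rosa, 110000
Bob, 100000


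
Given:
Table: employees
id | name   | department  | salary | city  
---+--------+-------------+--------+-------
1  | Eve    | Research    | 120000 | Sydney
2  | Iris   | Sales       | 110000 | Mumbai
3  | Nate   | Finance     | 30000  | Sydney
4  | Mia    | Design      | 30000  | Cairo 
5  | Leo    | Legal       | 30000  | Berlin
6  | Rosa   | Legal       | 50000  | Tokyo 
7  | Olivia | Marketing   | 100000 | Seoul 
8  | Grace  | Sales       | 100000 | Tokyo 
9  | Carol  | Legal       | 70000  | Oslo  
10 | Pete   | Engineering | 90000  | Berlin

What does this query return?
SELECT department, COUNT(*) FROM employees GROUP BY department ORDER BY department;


Assigning each row to its department group:
  Eve -> Research
  Iris -> Sales
  Nate -> Finance
  Mia -> Design
  Leo -> Legal
  Rosa -> Legal
  Olivia -> Marketing
  Grace -> Sales
  Carol -> Legal
  Pete -> Engineering


7 groups:
Design, 1
Engineering, 1
Finance, 1
Legal, 3
Marketing, 1
Research, 1
Sales, 2


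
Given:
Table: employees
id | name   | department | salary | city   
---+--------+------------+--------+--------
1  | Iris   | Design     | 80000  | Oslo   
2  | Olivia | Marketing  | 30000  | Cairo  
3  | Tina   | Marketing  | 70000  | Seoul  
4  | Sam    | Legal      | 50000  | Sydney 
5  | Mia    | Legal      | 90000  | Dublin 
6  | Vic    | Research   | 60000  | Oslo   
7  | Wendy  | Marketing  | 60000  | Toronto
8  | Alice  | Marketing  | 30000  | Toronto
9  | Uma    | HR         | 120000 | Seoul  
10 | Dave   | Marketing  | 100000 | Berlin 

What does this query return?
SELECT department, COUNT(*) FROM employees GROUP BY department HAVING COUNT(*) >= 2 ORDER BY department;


Groups with count >= 2:
  Legal: 2 -> PASS
  Marketing: 5 -> PASS
  Design: 1 -> filtered out
  HR: 1 -> filtered out
  Research: 1 -> filtered out


2 groups:
Legal, 2
Marketing, 5


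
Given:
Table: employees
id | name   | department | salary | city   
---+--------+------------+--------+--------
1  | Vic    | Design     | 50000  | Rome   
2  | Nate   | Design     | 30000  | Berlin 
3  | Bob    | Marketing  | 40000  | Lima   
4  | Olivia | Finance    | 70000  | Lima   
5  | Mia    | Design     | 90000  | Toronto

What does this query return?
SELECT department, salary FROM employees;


Projecting columns: department, salary

5 rows:
Design, 50000
Design, 30000
Marketing, 40000
Finance, 70000
Design, 90000


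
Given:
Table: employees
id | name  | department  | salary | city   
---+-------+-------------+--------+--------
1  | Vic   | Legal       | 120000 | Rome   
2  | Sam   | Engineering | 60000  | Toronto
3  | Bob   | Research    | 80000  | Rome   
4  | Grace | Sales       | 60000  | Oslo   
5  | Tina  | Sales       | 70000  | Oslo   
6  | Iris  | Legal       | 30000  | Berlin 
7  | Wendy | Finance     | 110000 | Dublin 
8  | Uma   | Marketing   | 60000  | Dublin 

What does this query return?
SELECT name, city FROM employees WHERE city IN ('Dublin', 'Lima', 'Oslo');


Filtering: city IN ('Dublin', 'Lima', 'Oslo')
Matching: 4 rows

4 rows:
Grace, Oslo
Tina, Oslo
Wendy, Dublin
Uma, Dublin


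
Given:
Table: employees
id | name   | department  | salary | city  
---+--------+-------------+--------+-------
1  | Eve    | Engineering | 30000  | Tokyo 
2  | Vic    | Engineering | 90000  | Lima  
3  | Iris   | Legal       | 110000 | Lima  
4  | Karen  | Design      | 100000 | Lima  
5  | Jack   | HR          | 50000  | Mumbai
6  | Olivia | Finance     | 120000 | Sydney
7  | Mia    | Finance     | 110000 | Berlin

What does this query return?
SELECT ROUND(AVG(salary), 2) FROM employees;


SUM(salary) = 610000
COUNT = 7
ROUND(AVG, 2) = ROUND(610000 / 7, 2) = 87142.86

87142.86


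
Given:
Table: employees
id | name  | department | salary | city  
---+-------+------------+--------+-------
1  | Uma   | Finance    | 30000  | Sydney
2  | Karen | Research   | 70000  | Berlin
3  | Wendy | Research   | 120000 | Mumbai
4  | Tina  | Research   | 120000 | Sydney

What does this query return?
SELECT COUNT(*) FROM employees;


COUNT(*) counts all rows

4


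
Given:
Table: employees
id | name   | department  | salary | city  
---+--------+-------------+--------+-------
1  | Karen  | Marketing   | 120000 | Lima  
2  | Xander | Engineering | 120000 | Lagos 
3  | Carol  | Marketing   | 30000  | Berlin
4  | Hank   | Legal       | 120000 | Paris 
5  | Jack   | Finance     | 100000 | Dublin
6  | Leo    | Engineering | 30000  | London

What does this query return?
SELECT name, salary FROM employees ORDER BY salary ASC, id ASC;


Sorting by salary ASC, then id ASC for ties

6 rows:
Carol, 30000
Leo, 30000
Jack, 100000
Karen, 120000
Xander, 120000
Hank, 120000


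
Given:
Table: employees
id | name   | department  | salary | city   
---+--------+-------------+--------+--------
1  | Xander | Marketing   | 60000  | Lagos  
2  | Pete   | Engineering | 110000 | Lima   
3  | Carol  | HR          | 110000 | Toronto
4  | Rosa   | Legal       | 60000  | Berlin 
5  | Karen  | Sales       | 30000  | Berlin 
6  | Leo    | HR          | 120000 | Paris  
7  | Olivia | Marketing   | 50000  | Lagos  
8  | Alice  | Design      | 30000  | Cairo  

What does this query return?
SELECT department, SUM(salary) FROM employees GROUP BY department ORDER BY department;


Summing salary within each department:
  Design: 30000 = 30000
  Engineering: 110000 = 110000
  HR: 110000 + 120000 = 230000
  Legal: 60000 = 60000
  Marketing: 60000 + 50000 = 110000
  Sales: 30000 = 30000


6 groups:
Design, 30000
Engineering, 110000
HR, 230000
Legal, 60000
Marketing, 110000
Sales, 30000


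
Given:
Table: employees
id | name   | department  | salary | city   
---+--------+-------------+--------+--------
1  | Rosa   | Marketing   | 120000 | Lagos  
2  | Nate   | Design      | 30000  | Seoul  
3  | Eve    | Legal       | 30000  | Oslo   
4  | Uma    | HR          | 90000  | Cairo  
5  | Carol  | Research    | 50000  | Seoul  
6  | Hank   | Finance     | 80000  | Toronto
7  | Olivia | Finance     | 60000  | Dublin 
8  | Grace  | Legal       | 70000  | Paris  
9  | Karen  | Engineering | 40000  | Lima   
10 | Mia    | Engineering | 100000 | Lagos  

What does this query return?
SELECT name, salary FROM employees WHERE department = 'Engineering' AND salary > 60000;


Filtering: department = 'Engineering' AND salary > 60000
Matching: 1 rows

1 rows:
Mia, 100000


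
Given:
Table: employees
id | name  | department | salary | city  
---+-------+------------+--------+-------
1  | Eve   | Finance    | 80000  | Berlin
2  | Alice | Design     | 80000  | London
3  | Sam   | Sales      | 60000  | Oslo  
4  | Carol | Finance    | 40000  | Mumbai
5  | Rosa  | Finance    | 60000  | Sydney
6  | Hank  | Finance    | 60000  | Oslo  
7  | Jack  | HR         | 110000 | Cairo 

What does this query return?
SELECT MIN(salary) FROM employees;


Salaries: 80000, 80000, 60000, 40000, 60000, 60000, 110000
MIN = 40000

40000


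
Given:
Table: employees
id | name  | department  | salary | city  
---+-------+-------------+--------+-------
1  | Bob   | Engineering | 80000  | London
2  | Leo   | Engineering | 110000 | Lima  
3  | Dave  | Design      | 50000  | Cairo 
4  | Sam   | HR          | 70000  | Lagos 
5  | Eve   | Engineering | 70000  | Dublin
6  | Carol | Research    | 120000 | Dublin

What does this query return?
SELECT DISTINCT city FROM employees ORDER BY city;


All 'city' values (row order): London, Lima, Cairo, Lagos, Dublin, Dublin
Removing duplicates leaves 5 unique value(s).

5 values:
Cairo
Dublin
Lagos
Lima
London


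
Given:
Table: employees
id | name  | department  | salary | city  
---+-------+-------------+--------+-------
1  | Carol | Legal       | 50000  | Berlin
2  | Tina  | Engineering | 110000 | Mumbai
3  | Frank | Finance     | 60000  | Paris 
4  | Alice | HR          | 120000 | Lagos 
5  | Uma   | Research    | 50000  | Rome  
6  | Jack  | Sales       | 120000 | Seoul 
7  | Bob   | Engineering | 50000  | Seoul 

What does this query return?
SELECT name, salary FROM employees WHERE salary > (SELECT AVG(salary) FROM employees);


Subquery: AVG(salary) = 80000.0
Filtering: salary > 80000.0
  Tina (110000) -> MATCH
  Alice (120000) -> MATCH
  Jack (120000) -> MATCH


3 rows:
Tina, 110000
Alice, 120000
Jack, 120000


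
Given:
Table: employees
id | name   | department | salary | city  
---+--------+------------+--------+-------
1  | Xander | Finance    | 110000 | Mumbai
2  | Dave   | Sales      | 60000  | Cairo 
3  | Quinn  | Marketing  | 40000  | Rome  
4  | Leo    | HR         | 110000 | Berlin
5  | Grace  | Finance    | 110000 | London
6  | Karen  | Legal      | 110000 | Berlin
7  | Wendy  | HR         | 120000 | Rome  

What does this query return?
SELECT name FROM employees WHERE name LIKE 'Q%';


LIKE 'Q%' matches names starting with 'Q'
Matching: 1

1 rows:
Quinn


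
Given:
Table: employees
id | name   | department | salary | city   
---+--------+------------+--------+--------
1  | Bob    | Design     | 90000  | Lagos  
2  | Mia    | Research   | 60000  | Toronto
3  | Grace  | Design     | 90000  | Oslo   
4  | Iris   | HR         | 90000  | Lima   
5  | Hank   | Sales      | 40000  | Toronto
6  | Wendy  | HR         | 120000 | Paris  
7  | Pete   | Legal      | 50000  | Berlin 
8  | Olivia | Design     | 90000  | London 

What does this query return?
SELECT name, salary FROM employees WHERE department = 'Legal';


Filtering: department = 'Legal'
Matching rows: 1

1 rows:
Pete, 50000


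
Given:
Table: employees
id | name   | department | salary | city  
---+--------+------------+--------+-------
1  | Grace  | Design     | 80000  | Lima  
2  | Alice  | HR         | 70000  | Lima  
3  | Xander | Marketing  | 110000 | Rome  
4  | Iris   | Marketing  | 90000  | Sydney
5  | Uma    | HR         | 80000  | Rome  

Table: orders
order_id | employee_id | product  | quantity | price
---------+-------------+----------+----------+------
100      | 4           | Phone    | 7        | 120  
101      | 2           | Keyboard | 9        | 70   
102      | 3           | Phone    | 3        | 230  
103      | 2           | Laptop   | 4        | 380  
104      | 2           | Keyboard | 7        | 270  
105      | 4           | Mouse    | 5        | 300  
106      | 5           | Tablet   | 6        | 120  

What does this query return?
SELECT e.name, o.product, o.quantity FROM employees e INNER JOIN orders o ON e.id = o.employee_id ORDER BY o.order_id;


Joining employees.id = orders.employee_id:
  employee Iris (id=4) -> order Phone
  employee Alice (id=2) -> order Keyboard
  employee Xander (id=3) -> order Phone
  employee Alice (id=2) -> order Laptop
  employee Alice (id=2) -> order Keyboard
  employee Iris (id=4) -> order Mouse
  employee Uma (id=5) -> order Tablet


7 rows:
Iris, Phone, 7
Alice, Keyboard, 9
Xander, Phone, 3
Alice, Laptop, 4
Alice, Keyboard, 7
Iris, Mouse, 5
Uma, Tablet, 6


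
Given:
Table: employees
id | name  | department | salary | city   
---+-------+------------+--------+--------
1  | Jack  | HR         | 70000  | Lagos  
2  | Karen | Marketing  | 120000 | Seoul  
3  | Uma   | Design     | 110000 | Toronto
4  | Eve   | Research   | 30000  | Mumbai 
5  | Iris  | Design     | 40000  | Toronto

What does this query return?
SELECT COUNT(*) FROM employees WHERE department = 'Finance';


Counting rows where department = 'Finance'


0


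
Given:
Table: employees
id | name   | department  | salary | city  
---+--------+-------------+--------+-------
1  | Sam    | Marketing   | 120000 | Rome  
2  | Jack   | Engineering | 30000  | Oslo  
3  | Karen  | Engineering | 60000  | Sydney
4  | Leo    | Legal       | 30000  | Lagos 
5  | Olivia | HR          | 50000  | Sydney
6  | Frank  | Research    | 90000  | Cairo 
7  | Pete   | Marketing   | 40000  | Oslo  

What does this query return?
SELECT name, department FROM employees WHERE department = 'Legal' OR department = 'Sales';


Filtering: department = 'Legal' OR 'Sales'
Matching: 1 rows

1 rows:
Leo, Legal


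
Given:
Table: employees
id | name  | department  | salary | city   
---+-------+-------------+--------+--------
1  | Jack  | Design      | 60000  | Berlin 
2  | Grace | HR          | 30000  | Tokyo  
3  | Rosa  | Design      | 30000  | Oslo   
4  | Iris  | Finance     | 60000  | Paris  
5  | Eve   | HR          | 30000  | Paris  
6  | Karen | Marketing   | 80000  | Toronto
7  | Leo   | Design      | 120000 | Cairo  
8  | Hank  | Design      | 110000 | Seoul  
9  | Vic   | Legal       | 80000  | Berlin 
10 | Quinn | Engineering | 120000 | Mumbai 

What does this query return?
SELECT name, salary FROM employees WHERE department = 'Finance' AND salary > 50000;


Filtering: department = 'Finance' AND salary > 50000
Matching: 1 rows

1 rows:
Iris, 60000


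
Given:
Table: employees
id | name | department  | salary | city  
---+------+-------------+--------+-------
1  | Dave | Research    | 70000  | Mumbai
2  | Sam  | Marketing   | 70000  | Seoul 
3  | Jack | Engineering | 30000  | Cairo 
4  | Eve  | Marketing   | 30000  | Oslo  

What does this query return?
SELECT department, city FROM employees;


Projecting columns: department, city

4 rows:
Research, Mumbai
Marketing, Seoul
Engineering, Cairo
Marketing, Oslo


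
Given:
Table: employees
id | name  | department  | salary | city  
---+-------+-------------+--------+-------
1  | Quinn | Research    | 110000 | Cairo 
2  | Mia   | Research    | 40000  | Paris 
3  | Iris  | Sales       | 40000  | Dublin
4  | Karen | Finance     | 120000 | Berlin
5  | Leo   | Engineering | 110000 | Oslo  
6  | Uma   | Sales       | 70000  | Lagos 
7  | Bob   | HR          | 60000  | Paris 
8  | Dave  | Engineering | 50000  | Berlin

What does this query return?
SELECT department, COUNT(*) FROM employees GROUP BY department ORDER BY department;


Assigning each row to its department group:
  Quinn -> Research
  Mia -> Research
  Iris -> Sales
  Karen -> Finance
  Leo -> Engineering
  Uma -> Sales
  Bob -> HR
  Dave -> Engineering


5 groups:
Engineering, 2
Finance, 1
HR, 1
Research, 2
Sales, 2


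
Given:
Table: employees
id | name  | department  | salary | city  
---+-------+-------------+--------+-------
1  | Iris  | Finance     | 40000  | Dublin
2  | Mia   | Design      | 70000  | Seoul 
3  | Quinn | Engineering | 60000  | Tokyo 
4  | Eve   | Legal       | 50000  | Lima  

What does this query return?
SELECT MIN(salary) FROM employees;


Salaries: 40000, 70000, 60000, 50000
MIN = 40000

40000


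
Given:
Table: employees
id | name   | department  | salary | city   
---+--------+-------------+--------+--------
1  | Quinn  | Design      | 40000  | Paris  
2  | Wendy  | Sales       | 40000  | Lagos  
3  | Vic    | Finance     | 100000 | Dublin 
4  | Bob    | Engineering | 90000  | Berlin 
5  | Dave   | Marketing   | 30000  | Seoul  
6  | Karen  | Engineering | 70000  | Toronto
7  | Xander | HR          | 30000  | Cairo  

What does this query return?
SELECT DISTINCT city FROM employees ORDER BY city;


All 'city' values (row order): Paris, Lagos, Dublin, Berlin, Seoul, Toronto, Cairo
Removing duplicates leaves 7 unique value(s).

7 values:
Berlin
Cairo
Dublin
Lagos
Paris
Seoul
Toronto


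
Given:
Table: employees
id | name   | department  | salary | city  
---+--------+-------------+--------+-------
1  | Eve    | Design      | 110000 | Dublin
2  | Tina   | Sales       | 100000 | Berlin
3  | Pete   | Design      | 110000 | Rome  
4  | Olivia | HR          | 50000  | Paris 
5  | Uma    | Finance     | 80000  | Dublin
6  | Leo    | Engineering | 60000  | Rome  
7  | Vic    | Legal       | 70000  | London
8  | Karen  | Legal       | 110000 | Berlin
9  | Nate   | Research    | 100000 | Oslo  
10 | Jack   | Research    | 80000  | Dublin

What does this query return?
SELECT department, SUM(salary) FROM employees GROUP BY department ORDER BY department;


Summing salary within each department:
  Design: 110000 + 110000 = 220000
  Engineering: 60000 = 60000
  Finance: 80000 = 80000
  HR: 50000 = 50000
  Legal: 70000 + 110000 = 180000
  Research: 100000 + 80000 = 180000
  Sales: 100000 = 100000


7 groups:
Design, 220000
Engineering, 60000
Finance, 80000
HR, 50000
Legal, 180000
Research, 180000
Sales, 100000


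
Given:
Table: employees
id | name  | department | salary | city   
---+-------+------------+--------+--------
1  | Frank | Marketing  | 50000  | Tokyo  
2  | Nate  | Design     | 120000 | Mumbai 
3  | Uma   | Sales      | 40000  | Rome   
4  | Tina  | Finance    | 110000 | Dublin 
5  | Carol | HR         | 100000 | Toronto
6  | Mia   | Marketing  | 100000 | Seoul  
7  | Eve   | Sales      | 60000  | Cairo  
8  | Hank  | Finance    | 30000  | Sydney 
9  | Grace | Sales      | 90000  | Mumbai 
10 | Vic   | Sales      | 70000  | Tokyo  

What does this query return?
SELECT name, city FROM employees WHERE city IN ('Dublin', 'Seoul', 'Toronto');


Filtering: city IN ('Dublin', 'Seoul', 'Toronto')
Matching: 3 rows

3 rows:
Tina, Dublin
Carol, Toronto
Mia, Seoul


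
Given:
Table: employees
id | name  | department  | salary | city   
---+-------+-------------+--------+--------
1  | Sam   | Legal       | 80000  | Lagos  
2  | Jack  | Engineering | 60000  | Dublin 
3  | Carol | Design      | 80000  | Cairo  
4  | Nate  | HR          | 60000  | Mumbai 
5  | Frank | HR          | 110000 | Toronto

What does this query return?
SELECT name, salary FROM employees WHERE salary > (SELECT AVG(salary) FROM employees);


Subquery: AVG(salary) = 78000.0
Filtering: salary > 78000.0
  Sam (80000) -> MATCH
  Carol (80000) -> MATCH
  Frank (110000) -> MATCH


3 rows:
Sam, 80000
Carol, 80000
Frank, 110000
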